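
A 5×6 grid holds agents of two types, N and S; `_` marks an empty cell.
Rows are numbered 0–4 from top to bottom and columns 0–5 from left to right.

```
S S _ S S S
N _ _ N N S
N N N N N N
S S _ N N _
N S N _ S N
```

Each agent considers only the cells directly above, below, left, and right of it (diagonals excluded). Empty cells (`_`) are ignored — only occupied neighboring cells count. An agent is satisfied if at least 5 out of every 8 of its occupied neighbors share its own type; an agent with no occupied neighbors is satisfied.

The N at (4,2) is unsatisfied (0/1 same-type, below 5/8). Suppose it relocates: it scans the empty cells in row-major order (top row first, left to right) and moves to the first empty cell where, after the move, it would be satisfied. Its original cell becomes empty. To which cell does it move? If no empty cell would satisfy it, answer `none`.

Vacating (4,2). Empty cells in order:
  (0,2): 0/2 same-type → still unsatisfied.
  (1,1): 2/3 same-type → satisfied — stop here.

(1,1)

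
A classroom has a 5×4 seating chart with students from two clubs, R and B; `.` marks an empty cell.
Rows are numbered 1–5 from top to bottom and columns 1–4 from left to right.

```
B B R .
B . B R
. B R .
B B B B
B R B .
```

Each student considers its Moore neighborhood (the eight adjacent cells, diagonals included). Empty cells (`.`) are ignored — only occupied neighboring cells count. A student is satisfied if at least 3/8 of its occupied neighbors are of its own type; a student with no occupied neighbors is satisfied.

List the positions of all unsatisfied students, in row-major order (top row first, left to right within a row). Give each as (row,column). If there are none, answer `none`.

(1,3), (3,3), (5,2)

(1,1)B 2/2 ✓
(1,2)B 3/4 ✓
(1,3)R 1/3 ✗
(2,1)B 3/3 ✓
(2,3)B 2/5 ✓
(2,4)R 2/3 ✓
(3,2)B 5/6 ✓
(3,3)R 1/6 ✗
(4,1)B 3/4 ✓
(4,2)B 5/7 ✓
(4,3)B 4/6 ✓
(4,4)B 2/3 ✓
(5,1)B 2/3 ✓
(5,2)R 0/5 ✗
(5,3)B 3/4 ✓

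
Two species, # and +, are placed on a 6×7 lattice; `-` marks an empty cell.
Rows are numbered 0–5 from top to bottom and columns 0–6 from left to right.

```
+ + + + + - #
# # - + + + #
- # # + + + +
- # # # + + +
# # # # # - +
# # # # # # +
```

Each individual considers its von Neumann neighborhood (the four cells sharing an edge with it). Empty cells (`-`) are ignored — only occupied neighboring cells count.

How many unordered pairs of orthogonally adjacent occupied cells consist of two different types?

Scan each occupied cell's neighbors to the right and below so each pair is counted once.
Row 0: +(0,0)–+(0,1)= +(0,0)–#(1,0)≠ +(0,1)–+(0,2)= +(0,1)–#(1,1)≠ +(0,2)–+(0,3)= +(0,3)–+(0,4)= +(0,3)–+(1,3)= +(0,4)–+(1,4)= #(0,6)–#(1,6)=  → 2/9 unlike.
Row 1: #(1,0)–#(1,1)= #(1,1)–#(2,1)= +(1,3)–+(1,4)= +(1,3)–+(2,3)= +(1,4)–+(1,5)= +(1,4)–+(2,4)= +(1,5)–#(1,6)≠ +(1,5)–+(2,5)= #(1,6)–+(2,6)≠  → 2/9 unlike.
Row 2: #(2,1)–#(2,2)= #(2,1)–#(3,1)= #(2,2)–+(2,3)≠ #(2,2)–#(3,2)= +(2,3)–+(2,4)= +(2,3)–#(3,3)≠ +(2,4)–+(2,5)= +(2,4)–+(3,4)= +(2,5)–+(2,6)= +(2,5)–+(3,5)= +(2,6)–+(3,6)=  → 2/11 unlike.
Row 3: #(3,1)–#(3,2)= #(3,1)–#(4,1)= #(3,2)–#(3,3)= #(3,2)–#(4,2)= #(3,3)–+(3,4)≠ #(3,3)–#(4,3)= +(3,4)–+(3,5)= +(3,4)–#(4,4)≠ +(3,5)–+(3,6)= +(3,6)–+(4,6)=  → 2/10 unlike.
Row 4: #(4,0)–#(4,1)= #(4,0)–#(5,0)= #(4,1)–#(4,2)= #(4,1)–#(5,1)= #(4,2)–#(4,3)= #(4,2)–#(5,2)= #(4,3)–#(4,4)= #(4,3)–#(5,3)= #(4,4)–#(5,4)= +(4,6)–+(5,6)=  → 0/10 unlike.
Row 5: #(5,0)–#(5,1)= #(5,1)–#(5,2)= #(5,2)–#(5,3)= #(5,3)–#(5,4)= #(5,4)–#(5,5)= #(5,5)–+(5,6)≠  → 1/6 unlike.
Total adjacent occupied pairs: 55; unlike-type pairs: 9.

9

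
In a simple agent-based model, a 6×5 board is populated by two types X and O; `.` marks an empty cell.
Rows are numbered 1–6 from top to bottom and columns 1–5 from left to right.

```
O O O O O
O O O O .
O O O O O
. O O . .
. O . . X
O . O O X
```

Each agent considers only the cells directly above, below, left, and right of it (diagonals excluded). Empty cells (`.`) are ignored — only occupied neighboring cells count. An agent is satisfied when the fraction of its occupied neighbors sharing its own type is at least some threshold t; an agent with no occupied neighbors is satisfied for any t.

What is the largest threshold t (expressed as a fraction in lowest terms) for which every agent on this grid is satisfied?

1/2

Row 1: (1,1)O 2/2 · (1,2)O 3/3 · (1,3)O 3/3 · (1,4)O 3/3 · (1,5)O 1/1
Row 2: (2,1)O 3/3 · (2,2)O 4/4 · (2,3)O 4/4 · (2,4)O 3/3
Row 3: (3,1)O 2/2 · (3,2)O 4/4 · (3,3)O 4/4 · (3,4)O 3/3 · (3,5)O 1/1
Row 4: (4,2)O 3/3 · (4,3)O 2/2
Row 5: (5,2)O 1/1 · (5,5)X 1/1
Row 6: (6,1)O — no occupied neighbors · (6,3)O 1/1 · (6,4)O 1/2 · (6,5)X 1/2
The smallest same-type fraction is 1/2 at (6,4), which reduces to 1/2. Any threshold above that leaves this agent unsatisfied.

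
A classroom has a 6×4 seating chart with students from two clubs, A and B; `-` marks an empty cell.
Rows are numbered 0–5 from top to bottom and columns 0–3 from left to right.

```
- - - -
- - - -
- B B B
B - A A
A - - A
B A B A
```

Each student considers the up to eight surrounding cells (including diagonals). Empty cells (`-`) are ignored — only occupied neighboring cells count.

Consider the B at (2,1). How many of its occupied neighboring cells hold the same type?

2

Occupied neighbors of (2,1): (2,2)=B, (3,0)=B, (3,2)=A.
Same type (B): 2 of 3.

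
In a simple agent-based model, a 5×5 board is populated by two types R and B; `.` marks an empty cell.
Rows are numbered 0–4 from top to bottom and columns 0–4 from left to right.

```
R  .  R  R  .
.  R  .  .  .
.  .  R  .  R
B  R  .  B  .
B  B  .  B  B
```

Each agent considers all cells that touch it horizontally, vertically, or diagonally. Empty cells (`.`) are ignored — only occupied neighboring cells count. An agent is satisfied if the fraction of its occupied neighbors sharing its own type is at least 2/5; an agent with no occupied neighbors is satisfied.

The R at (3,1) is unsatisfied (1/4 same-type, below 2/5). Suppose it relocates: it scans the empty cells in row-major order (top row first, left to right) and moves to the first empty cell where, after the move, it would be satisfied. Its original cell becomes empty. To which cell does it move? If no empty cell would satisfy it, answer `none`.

(0,1)

Vacating (3,1). Empty cells in order:
  (0,1): 3/3 same-type → satisfied — stop here.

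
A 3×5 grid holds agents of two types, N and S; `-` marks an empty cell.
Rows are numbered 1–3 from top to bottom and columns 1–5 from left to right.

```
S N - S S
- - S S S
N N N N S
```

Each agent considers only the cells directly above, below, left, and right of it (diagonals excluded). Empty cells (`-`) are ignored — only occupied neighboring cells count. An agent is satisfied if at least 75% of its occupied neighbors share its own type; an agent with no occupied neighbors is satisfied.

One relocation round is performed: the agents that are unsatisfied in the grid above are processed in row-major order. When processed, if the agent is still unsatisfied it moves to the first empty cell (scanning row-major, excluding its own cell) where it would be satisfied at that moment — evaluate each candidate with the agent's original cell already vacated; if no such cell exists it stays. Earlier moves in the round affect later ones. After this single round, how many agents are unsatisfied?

6

Initially unsatisfied (in order): (1,1), (1,2), (2,3), (3,3), (3,4), (3,5).
  (1,1): no empty cell satisfies it; stays.
  (1,2): no empty cell satisfies it; stays.
  (2,3): no empty cell satisfies it; stays.
  (3,3): no empty cell satisfies it; stays.
  (3,4): no empty cell satisfies it; stays.
  (3,5): no empty cell satisfies it; stays.
Resulting grid:
S N - S S
- - S S S
N N N N S
Unsatisfied now: (1,1), (1,2), (2,3), (3,3), (3,4), (3,5).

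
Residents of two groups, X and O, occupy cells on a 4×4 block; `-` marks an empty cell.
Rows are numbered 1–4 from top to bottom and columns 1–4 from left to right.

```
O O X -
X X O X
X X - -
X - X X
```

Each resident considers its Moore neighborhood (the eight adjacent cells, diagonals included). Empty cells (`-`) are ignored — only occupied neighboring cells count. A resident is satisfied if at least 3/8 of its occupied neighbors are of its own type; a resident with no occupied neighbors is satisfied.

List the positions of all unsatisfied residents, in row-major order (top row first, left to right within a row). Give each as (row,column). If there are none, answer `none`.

(1,1), (2,3)

Row 1: (1,1)O 1/3 not · (1,2)O 2/5 satisfied · (1,3)X 2/4 satisfied
Row 2: (2,1)X 3/5 satisfied · (2,2)X 4/7 satisfied · (2,3)O 1/5 not · (2,4)X 1/2 satisfied
Row 3: (3,1)X 4/4 satisfied · (3,2)X 5/6 satisfied
Row 4: (4,1)X 2/2 satisfied · (4,3)X 2/2 satisfied · (4,4)X 1/1 satisfied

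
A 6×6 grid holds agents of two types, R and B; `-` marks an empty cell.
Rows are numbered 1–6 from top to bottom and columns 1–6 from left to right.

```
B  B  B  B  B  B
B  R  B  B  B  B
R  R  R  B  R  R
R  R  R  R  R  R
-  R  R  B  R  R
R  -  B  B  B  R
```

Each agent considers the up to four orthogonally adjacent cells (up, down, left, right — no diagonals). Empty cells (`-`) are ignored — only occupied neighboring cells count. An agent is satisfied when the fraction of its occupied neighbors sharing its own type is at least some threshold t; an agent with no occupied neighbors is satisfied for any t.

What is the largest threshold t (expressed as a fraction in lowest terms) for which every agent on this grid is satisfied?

(1,1)B 2/2
(1,2)B 2/3
(1,3)B 3/3
(1,4)B 3/3
(1,5)B 3/3
(1,6)B 2/2
(2,1)B 1/3
(2,2)R 1/4
(2,3)B 2/4
(2,4)B 4/4
(2,5)B 3/4
(2,6)B 2/3
(3,1)R 2/3
(3,2)R 4/4
(3,3)R 2/4
(3,4)B 1/4
(3,5)R 2/4
(3,6)R 2/3
(4,1)R 2/2
(4,2)R 4/4
(4,3)R 4/4
(4,4)R 2/4
(4,5)R 4/4
(4,6)R 3/3
(5,2)R 2/2
(5,3)R 2/4
(5,4)B 1/4
(5,5)R 2/4
(5,6)R 3/3
(6,1)R — no occupied neighbors
(6,3)B 1/2
(6,4)B 3/3
(6,5)B 1/3
(6,6)R 1/2
The smallest same-type fraction is 1/4 at (2,2), which reduces to 1/4. Any threshold above that leaves this agent unsatisfied.

1/4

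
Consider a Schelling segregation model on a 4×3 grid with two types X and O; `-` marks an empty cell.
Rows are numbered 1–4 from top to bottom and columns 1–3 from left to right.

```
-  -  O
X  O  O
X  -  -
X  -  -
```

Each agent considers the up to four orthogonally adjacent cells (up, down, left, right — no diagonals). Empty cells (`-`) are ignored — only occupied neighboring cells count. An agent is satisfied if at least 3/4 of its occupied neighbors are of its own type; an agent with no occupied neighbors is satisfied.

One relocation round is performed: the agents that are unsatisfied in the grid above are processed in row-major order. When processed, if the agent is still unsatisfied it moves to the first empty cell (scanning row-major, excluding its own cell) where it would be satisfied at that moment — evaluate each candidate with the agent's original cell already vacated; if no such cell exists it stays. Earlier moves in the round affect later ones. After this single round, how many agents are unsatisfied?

0

Initially unsatisfied (in order): (2,1), (2,2).
  (2,1) → (1,1).
  (2,2): now satisfied by earlier moves; stays.
Resulting grid:
X - O
- O O
X - -
X - -
All satisfied now.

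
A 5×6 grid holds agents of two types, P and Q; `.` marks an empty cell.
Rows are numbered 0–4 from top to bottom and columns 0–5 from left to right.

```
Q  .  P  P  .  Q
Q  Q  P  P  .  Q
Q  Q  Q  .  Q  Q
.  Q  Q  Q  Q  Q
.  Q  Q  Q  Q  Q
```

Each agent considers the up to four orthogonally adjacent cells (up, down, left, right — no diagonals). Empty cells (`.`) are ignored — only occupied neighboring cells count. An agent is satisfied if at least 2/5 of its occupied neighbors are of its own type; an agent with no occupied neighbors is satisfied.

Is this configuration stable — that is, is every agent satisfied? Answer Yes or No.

Row 0: (0,0)Q 1/1 ✓ · (0,2)P 2/2 ✓ · (0,3)P 2/2 ✓ · (0,5)Q 1/1 ✓
Row 1: (1,0)Q 3/3 ✓ · (1,1)Q 2/3 ✓ · (1,2)P 2/4 ✓ · (1,3)P 2/2 ✓ · (1,5)Q 2/2 ✓
Row 2: (2,0)Q 2/2 ✓ · (2,1)Q 4/4 ✓ · (2,2)Q 2/3 ✓ · (2,4)Q 2/2 ✓ · (2,5)Q 3/3 ✓
Row 3: (3,1)Q 3/3 ✓ · (3,2)Q 4/4 ✓ · (3,3)Q 3/3 ✓ · (3,4)Q 4/4 ✓ · (3,5)Q 3/3 ✓
Row 4: (4,1)Q 2/2 ✓ · (4,2)Q 3/3 ✓ · (4,3)Q 3/3 ✓ · (4,4)Q 3/3 ✓ · (4,5)Q 2/2 ✓
All meet the threshold, so the configuration is stable.

Yes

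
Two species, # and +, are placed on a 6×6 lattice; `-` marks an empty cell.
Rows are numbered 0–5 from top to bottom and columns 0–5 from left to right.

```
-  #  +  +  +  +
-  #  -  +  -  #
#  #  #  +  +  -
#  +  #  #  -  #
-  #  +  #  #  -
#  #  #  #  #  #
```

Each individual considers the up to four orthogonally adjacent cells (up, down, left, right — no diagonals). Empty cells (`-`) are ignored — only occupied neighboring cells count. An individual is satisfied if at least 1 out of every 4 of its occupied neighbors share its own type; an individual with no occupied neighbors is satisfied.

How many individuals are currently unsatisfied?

3

(0,1)# 1/2 satisfied
(0,2)+ 1/2 satisfied
(0,3)+ 3/3 satisfied
(0,4)+ 2/2 satisfied
(0,5)+ 1/2 satisfied
(1,1)# 2/2 satisfied
(1,3)+ 2/2 satisfied
(1,5)# 0/1 not
(2,0)# 2/2 satisfied
(2,1)# 3/4 satisfied
(2,2)# 2/3 satisfied
(2,3)+ 2/4 satisfied
(2,4)+ 1/1 satisfied
(3,0)# 1/2 satisfied
(3,1)+ 0/4 not
(3,2)# 2/4 satisfied
(3,3)# 2/3 satisfied
(3,5)# 0/0 satisfied
(4,1)# 1/3 satisfied
(4,2)+ 0/4 not
(4,3)# 3/4 satisfied
(4,4)# 2/2 satisfied
(5,0)# 1/1 satisfied
(5,1)# 3/3 satisfied
(5,2)# 2/3 satisfied
(5,3)# 3/3 satisfied
(5,4)# 3/3 satisfied
(5,5)# 1/1 satisfied
Unsatisfied: (1,5), (3,1), (4,2) — 3 in total.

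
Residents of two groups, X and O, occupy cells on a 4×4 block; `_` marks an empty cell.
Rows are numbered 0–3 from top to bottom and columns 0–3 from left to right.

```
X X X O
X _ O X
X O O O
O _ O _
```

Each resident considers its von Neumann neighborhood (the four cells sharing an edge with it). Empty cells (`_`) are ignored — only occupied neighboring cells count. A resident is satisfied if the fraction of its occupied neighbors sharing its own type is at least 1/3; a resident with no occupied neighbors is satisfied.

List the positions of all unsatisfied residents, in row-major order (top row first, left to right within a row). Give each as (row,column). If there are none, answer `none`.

(0,3), (1,3), (3,0)

(0,0)X 2/2 satisfied
(0,1)X 2/2 satisfied
(0,2)X 1/3 satisfied
(0,3)O 0/2 not
(1,0)X 2/2 satisfied
(1,2)O 1/3 satisfied
(1,3)X 0/3 not
(2,0)X 1/3 satisfied
(2,1)O 1/2 satisfied
(2,2)O 4/4 satisfied
(2,3)O 1/2 satisfied
(3,0)O 0/1 not
(3,2)O 1/1 satisfied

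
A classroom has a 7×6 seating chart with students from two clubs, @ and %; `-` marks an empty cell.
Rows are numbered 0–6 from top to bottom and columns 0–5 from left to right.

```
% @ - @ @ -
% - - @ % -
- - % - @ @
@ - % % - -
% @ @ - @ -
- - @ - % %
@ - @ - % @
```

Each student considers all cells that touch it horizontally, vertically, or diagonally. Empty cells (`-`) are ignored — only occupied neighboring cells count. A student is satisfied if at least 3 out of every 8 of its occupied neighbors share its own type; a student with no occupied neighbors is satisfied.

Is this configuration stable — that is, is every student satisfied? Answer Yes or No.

(0,0)% 1/2 satisfied
(0,1)@ 0/2 not
(0,3)@ 2/3 satisfied
(0,4)@ 2/3 satisfied
(1,0)% 1/2 satisfied
(1,3)@ 3/5 satisfied
(1,4)% 0/5 not
(2,2)% 2/3 satisfied
(2,4)@ 2/4 satisfied
(2,5)@ 1/2 satisfied
(3,0)@ 1/2 satisfied
(3,2)% 2/4 satisfied
(3,3)% 2/5 satisfied
(4,0)% 0/2 not
(4,1)@ 3/5 satisfied
(4,2)@ 2/4 satisfied
(4,4)@ 0/3 not
(5,2)@ 3/3 satisfied
(5,4)% 2/4 satisfied
(5,5)% 2/4 satisfied
(6,0)@ 0/0 satisfied
(6,2)@ 1/1 satisfied
(6,4)% 2/3 satisfied
(6,5)@ 0/3 not
For instance (0,1) has only 0/2 same-type neighbors, below 3/8.

No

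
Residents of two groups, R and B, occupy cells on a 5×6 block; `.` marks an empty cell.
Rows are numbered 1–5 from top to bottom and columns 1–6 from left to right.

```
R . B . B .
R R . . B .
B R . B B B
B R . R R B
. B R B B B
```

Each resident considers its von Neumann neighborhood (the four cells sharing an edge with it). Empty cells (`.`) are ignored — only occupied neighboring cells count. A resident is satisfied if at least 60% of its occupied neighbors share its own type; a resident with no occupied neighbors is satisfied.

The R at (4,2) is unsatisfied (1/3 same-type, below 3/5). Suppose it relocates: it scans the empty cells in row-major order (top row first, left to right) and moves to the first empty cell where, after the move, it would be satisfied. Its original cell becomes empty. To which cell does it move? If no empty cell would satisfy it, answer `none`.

(1,2)

Vacating (4,2). Empty cells in order:
  (1,2): 2/3 same-type → satisfied — stop here.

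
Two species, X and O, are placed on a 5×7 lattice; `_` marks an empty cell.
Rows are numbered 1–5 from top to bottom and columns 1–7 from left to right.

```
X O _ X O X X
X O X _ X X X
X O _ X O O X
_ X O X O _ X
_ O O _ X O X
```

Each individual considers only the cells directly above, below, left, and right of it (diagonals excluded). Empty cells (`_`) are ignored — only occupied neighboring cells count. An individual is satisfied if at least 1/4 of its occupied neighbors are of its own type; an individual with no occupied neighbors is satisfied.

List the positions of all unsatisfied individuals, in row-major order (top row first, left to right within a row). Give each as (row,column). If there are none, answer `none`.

(1,4), (1,5), (2,3), (4,2), (5,5), (5,6)

(1,1)X 1/2 ✓
(1,2)O 1/2 ✓
(1,4)X 0/1 ✗
(1,5)O 0/3 ✗
(1,6)X 2/3 ✓
(1,7)X 2/2 ✓
(2,1)X 2/3 ✓
(2,2)O 2/4 ✓
(2,3)X 0/1 ✗
(2,5)X 1/3 ✓
(2,6)X 3/4 ✓
(2,7)X 3/3 ✓
(3,1)X 1/2 ✓
(3,2)O 1/3 ✓
(3,4)X 1/2 ✓
(3,5)O 2/4 ✓
(3,6)O 1/3 ✓
(3,7)X 2/3 ✓
(4,2)X 0/3 ✗
(4,3)O 1/3 ✓
(4,4)X 1/3 ✓
(4,5)O 1/3 ✓
(4,7)X 2/2 ✓
(5,2)O 1/2 ✓
(5,3)O 2/2 ✓
(5,5)X 0/2 ✗
(5,6)O 0/2 ✗
(5,7)X 1/2 ✓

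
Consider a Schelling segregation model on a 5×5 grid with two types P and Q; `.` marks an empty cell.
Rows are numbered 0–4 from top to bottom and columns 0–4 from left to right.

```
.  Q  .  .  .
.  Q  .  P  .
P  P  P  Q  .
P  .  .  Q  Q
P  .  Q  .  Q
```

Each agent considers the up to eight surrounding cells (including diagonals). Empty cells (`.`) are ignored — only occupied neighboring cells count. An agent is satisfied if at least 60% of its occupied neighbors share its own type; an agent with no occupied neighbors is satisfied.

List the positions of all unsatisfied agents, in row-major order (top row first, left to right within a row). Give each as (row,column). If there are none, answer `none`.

(1,1), (1,3), (2,2), (2,3)

Row 0: (0,1)Q 1/1 satisfied
Row 1: (1,1)Q 1/4 not · (1,3)P 1/2 not
Row 2: (2,0)P 2/3 satisfied · (2,1)P 3/4 satisfied · (2,2)P 2/5 not · (2,3)Q 2/4 not
Row 3: (3,0)P 3/3 satisfied · (3,3)Q 4/5 satisfied · (3,4)Q 3/3 satisfied
Row 4: (4,0)P 1/1 satisfied · (4,2)Q 1/1 satisfied · (4,4)Q 2/2 satisfied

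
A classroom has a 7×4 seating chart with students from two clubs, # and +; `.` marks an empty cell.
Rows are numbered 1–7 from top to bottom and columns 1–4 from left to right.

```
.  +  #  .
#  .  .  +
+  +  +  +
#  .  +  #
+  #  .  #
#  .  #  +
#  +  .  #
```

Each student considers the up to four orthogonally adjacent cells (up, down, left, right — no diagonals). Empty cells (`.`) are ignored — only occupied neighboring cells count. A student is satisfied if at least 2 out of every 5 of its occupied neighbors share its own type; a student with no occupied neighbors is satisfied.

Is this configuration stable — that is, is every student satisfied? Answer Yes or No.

(1,2)+ 0/1 unhappy
(1,3)# 0/1 unhappy
(2,1)# 0/1 unhappy
(2,4)+ 1/1 ok
(3,1)+ 1/3 unhappy
(3,2)+ 2/2 ok
(3,3)+ 3/3 ok
(3,4)+ 2/3 ok
(4,1)# 0/2 unhappy
(4,3)+ 1/2 ok
(4,4)# 1/3 unhappy
(5,1)+ 0/3 unhappy
(5,2)# 0/1 unhappy
(5,4)# 1/2 ok
(6,1)# 1/2 ok
(6,3)# 0/1 unhappy
(6,4)+ 0/3 unhappy
(7,1)# 1/2 ok
(7,2)+ 0/1 unhappy
(7,4)# 0/1 unhappy
For instance (1,2) has only 0/1 same-type neighbors, below 2/5.

No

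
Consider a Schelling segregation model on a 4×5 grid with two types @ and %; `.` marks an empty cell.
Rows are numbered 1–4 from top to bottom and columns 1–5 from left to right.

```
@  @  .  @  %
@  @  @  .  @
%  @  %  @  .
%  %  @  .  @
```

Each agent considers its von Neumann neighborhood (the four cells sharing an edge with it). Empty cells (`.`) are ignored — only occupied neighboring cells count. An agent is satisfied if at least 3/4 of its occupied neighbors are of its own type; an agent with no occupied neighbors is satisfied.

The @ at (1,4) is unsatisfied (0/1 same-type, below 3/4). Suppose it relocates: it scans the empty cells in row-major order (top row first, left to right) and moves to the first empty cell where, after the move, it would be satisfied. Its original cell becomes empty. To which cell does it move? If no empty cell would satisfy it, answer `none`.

Vacating (1,4). Empty cells in order:
  (1,3): 2/2 same-type → satisfied — stop here.

(1,3)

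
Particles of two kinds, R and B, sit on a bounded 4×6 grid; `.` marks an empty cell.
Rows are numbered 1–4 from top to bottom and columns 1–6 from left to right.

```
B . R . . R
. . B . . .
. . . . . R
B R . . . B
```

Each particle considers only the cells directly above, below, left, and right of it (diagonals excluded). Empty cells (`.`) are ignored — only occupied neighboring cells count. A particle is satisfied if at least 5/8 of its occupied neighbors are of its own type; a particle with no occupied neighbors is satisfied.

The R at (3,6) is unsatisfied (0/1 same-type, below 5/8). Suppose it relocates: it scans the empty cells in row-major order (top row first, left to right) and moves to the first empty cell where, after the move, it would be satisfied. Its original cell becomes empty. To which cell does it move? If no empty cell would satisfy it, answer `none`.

Vacating (3,6). Empty cells in order:
  (1,2): 1/2 same-type → still unsatisfied.
  (1,4): 1/1 same-type → satisfied — stop here.

(1,4)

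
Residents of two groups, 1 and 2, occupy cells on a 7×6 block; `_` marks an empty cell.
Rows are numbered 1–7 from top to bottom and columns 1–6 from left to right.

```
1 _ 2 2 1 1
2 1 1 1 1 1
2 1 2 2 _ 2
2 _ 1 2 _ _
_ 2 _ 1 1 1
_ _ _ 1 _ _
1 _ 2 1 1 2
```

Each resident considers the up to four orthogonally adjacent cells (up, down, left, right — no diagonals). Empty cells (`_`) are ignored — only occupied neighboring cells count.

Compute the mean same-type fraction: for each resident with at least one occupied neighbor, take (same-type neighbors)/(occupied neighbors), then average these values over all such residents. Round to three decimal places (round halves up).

0.528

Row 1: (1,1)1 0/1 · (1,3)2 1/2 · (1,4)2 1/3 · (1,5)1 2/3 · (1,6)1 2/2
Row 2: (2,1)2 1/3 · (2,2)1 2/3 · (2,3)1 2/4 · (2,4)1 2/4 · (2,5)1 3/3 · (2,6)1 2/3
Row 3: (3,1)2 2/3 · (3,2)1 1/3 · (3,3)2 1/4 · (3,4)2 2/3 · (3,6)2 0/1
Row 4: (4,1)2 1/1 · (4,3)1 0/2 · (4,4)2 1/3
Row 5: (5,2)2 — no occupied neighbors · (5,4)1 2/3 · (5,5)1 2/2 · (5,6)1 1/1
Row 6: (6,4)1 2/2
Row 7: (7,1)1 — no occupied neighbors · (7,3)2 0/1 · (7,4)1 2/3 · (7,5)1 1/2 · (7,6)2 0/1
Sum over 27 residents: 0/1 + 1/2 + 1/3 + 2/3 + 2/2 + 1/3 + 2/3 + 2/4 + 2/4 + 3/3 + 2/3 + 2/3 + 1/3 + 1/4 + 2/3 + 0/1 + 1/1 + 0/2 + 1/3 + 2/3 + 2/2 + 1/1 + 2/2 + 0/1 + 2/3 + 1/2 + 0/1 = 57/4; mean = 57/4 ÷ 27 = 19/36 = 0.527777… → 0.528.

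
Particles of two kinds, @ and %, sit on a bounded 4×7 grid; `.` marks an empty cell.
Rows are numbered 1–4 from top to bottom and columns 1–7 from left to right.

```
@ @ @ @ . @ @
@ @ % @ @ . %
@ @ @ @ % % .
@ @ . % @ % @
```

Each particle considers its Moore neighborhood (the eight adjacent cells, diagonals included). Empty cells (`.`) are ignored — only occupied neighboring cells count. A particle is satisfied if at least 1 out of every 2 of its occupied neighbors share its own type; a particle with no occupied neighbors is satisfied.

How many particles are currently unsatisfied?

6

(1,1)@ 3/3 ok
(1,2)@ 4/5 ok
(1,3)@ 4/5 ok
(1,4)@ 3/4 ok
(1,6)@ 2/3 ok
(1,7)@ 1/2 ok
(2,1)@ 5/5 ok
(2,2)@ 7/8 ok
(2,3)% 0/8 unhappy
(2,4)@ 5/7 ok
(2,5)@ 4/6 ok
(2,7)% 1/3 unhappy
(3,1)@ 5/5 ok
(3,2)@ 6/7 ok
(3,3)@ 5/7 ok
(3,4)@ 4/7 ok
(3,5)% 3/7 unhappy
(3,6)% 3/6 ok
(4,1)@ 3/3 ok
(4,2)@ 4/4 ok
(4,4)% 1/4 unhappy
(4,5)@ 1/5 unhappy
(4,6)% 2/4 ok
(4,7)@ 0/2 unhappy
Unsatisfied: (2,3), (2,7), (3,5), (4,4), (4,5), (4,7) — 6 in total.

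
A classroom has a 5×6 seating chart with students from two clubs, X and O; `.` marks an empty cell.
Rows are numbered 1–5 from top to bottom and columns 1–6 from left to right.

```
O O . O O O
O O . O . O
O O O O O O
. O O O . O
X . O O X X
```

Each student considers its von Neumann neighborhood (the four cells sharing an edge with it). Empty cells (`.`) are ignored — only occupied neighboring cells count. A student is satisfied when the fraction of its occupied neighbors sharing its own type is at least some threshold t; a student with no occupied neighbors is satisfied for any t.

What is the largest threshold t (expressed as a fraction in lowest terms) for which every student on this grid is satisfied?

Row 1: (1,1)O 2/2 · (1,2)O 2/2 · (1,4)O 2/2 · (1,5)O 2/2 · (1,6)O 2/2
Row 2: (2,1)O 3/3 · (2,2)O 3/3 · (2,4)O 2/2 · (2,6)O 2/2
Row 3: (3,1)O 2/2 · (3,2)O 4/4 · (3,3)O 3/3 · (3,4)O 4/4 · (3,5)O 2/2 · (3,6)O 3/3
Row 4: (4,2)O 2/2 · (4,3)O 4/4 · (4,4)O 3/3 · (4,6)O 1/2
Row 5: (5,1)X — no occupied neighbors · (5,3)O 2/2 · (5,4)O 2/3 · (5,5)X 1/2 · (5,6)X 1/2
The smallest same-type fraction is 1/2 at (4,6), which reduces to 1/2. Any threshold above that leaves this student unsatisfied.

1/2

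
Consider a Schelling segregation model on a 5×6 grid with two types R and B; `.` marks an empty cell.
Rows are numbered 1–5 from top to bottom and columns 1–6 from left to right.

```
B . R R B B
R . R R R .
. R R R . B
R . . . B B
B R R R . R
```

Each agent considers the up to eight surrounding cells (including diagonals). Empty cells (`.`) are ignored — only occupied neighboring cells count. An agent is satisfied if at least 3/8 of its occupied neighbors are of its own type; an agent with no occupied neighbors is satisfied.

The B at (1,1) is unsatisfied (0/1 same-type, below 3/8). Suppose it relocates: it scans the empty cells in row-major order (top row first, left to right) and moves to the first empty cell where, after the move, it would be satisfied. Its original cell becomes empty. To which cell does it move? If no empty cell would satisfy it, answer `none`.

Vacating (1,1). Empty cells in order:
  (1,2): 0/3 same-type → still unsatisfied.
  (2,2): 0/5 same-type → still unsatisfied.
  (2,6): 3/4 same-type → satisfied — stop here.

(2,6)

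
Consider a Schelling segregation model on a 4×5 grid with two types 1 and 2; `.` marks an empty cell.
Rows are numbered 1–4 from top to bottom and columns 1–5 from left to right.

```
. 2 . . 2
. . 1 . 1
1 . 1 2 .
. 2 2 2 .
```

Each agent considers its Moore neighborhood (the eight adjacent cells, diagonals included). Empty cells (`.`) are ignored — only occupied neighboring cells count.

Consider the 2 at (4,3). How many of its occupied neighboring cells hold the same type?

Occupied neighbors of (4,3): (3,3)=1, (3,4)=2, (4,2)=2, (4,4)=2.
Same type (2): 3 of 4.

3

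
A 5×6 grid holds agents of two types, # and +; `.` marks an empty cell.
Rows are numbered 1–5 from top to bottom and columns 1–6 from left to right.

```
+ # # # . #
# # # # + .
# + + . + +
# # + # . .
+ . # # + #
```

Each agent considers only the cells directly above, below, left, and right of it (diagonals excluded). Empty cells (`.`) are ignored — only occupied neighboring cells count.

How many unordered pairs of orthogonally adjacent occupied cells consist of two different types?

Scan each occupied cell's neighbors to the right and below so each pair is counted once.
From row 1: 2 unlike of 7 pairs (running 2/7).
From row 2: 3 unlike of 8 pairs (running 5/15).
From row 3: 2 unlike of 6 pairs (running 7/21).
From row 4: 4 unlike of 6 pairs (running 11/27).
From row 5: 2 unlike of 3 pairs (running 13/30).
Total adjacent occupied pairs: 30; unlike-type pairs: 13.

13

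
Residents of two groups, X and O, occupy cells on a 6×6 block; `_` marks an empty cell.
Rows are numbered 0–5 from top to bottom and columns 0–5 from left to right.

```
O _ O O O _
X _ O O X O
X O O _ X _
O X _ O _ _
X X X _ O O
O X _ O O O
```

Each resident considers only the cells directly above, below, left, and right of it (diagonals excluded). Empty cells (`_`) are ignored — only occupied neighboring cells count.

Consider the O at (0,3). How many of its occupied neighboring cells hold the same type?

Occupied neighbors of (0,3): (1,3)=O, (0,2)=O, (0,4)=O.
Same type (O): 3 of 3.

3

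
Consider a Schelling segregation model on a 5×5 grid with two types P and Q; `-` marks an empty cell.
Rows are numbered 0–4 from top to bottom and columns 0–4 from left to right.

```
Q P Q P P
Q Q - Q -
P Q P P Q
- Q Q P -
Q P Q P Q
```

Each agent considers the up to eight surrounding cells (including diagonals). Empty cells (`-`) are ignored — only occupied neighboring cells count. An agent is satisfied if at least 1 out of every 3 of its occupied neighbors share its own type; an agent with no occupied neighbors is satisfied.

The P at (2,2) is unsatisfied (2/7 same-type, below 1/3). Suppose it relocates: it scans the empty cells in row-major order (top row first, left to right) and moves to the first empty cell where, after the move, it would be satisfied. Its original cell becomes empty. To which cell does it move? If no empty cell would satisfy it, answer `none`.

(1,2)

Vacating (2,2). Empty cells in order:
  (1,2): 3/7 same-type → satisfied — stop here.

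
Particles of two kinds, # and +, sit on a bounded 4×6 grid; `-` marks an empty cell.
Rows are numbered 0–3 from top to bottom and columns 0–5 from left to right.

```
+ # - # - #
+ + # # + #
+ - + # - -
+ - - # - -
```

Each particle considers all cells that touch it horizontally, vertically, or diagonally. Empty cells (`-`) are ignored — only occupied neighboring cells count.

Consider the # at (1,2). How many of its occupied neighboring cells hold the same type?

4

Occupied neighbors of (1,2): (0,1)=#, (0,3)=#, (1,1)=+, (1,3)=#, (2,2)=+, (2,3)=#.
Same type (#): 4 of 6.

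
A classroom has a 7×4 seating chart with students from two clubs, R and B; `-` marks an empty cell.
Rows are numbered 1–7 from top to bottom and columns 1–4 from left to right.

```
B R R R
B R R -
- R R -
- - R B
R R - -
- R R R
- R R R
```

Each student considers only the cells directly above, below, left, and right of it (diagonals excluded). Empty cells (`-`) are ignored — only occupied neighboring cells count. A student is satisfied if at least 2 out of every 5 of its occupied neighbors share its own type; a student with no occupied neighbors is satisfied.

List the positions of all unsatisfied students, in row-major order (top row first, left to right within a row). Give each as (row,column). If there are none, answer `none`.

Row 1: (1,1)B 1/2 satisfied · (1,2)R 2/3 satisfied · (1,3)R 3/3 satisfied · (1,4)R 1/1 satisfied
Row 2: (2,1)B 1/2 satisfied · (2,2)R 3/4 satisfied · (2,3)R 3/3 satisfied
Row 3: (3,2)R 2/2 satisfied · (3,3)R 3/3 satisfied
Row 4: (4,3)R 1/2 satisfied · (4,4)B 0/1 not
Row 5: (5,1)R 1/1 satisfied · (5,2)R 2/2 satisfied
Row 6: (6,2)R 3/3 satisfied · (6,3)R 3/3 satisfied · (6,4)R 2/2 satisfied
Row 7: (7,2)R 2/2 satisfied · (7,3)R 3/3 satisfied · (7,4)R 2/2 satisfied

(4,4)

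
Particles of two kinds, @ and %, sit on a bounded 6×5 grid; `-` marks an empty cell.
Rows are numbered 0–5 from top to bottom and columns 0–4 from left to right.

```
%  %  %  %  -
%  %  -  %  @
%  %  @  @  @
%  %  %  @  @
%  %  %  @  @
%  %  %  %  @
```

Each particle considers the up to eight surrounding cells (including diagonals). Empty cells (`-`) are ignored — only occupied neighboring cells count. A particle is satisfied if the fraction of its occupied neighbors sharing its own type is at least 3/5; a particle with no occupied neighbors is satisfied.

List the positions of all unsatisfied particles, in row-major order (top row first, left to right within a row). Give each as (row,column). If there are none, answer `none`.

(1,3), (1,4), (2,2), (3,2), (4,3), (5,3)

Row 0: (0,0)% 3/3 ✓ · (0,1)% 4/4 ✓ · (0,2)% 4/4 ✓ · (0,3)% 2/3 ✓
Row 1: (1,0)% 5/5 ✓ · (1,1)% 6/7 ✓ · (1,3)% 2/6 ✗ · (1,4)@ 2/4 ✗
Row 2: (2,0)% 5/5 ✓ · (2,1)% 6/7 ✓ · (2,2)@ 2/7 ✗ · (2,3)@ 5/7 ✓ · (2,4)@ 4/5 ✓
Row 3: (3,0)% 5/5 ✓ · (3,1)% 7/8 ✓ · (3,2)% 4/8 ✗ · (3,3)@ 6/8 ✓ · (3,4)@ 5/5 ✓
Row 4: (4,0)% 5/5 ✓ · (4,1)% 8/8 ✓ · (4,2)% 6/8 ✓ · (4,3)@ 4/8 ✗ · (4,4)@ 4/5 ✓
Row 5: (5,0)% 3/3 ✓ · (5,1)% 5/5 ✓ · (5,2)% 4/5 ✓ · (5,3)% 2/5 ✗ · (5,4)@ 2/3 ✓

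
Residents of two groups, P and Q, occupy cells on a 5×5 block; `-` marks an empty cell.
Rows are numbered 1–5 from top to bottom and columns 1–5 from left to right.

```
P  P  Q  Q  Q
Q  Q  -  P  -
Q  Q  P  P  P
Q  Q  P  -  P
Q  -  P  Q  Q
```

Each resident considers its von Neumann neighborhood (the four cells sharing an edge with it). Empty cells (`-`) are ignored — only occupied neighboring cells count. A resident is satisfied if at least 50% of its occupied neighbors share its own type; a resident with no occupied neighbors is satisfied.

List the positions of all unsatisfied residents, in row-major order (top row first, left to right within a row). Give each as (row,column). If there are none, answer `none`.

(1,1)P 1/2 ok
(1,2)P 1/3 unhappy
(1,3)Q 1/2 ok
(1,4)Q 2/3 ok
(1,5)Q 1/1 ok
(2,1)Q 2/3 ok
(2,2)Q 2/3 ok
(2,4)P 1/2 ok
(3,1)Q 3/3 ok
(3,2)Q 3/4 ok
(3,3)P 2/3 ok
(3,4)P 3/3 ok
(3,5)P 2/2 ok
(4,1)Q 3/3 ok
(4,2)Q 2/3 ok
(4,3)P 2/3 ok
(4,5)P 1/2 ok
(5,1)Q 1/1 ok
(5,3)P 1/2 ok
(5,4)Q 1/2 ok
(5,5)Q 1/2 ok

(1,2)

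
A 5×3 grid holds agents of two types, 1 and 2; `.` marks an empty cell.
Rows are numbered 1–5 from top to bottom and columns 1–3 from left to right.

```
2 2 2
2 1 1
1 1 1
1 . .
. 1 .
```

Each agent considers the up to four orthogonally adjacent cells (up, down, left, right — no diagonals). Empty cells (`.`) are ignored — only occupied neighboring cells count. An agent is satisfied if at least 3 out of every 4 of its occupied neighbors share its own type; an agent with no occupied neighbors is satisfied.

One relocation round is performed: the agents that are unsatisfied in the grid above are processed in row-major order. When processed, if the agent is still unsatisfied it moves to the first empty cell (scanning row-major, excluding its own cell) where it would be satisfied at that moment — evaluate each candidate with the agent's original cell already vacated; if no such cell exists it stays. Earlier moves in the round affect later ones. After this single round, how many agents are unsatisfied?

Initially unsatisfied (in order): (1,2), (1,3), (2,1), (2,2), (2,3), (3,1).
  (1,2): no empty cell satisfies it; stays.
  (1,3): no empty cell satisfies it; stays.
  (2,1): no empty cell satisfies it; stays.
  (2,2) → (4,2).
  (2,3) → (4,3).
  (3,1) → (5,1).
Resulting grid:
2 2 2
2 . .
. 1 1
1 1 1
1 1 .
All satisfied now.

0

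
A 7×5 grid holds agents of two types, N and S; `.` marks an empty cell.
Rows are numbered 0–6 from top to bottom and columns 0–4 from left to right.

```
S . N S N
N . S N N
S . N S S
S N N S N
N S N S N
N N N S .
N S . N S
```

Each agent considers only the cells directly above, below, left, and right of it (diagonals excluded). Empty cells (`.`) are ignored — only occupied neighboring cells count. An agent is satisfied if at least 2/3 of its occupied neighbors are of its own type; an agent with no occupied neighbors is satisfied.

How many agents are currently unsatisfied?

(0,0)S 0/1 ✗
(0,2)N 0/2 ✗
(0,3)S 0/3 ✗
(0,4)N 1/2 ✗
(1,0)N 0/2 ✗
(1,2)S 0/3 ✗
(1,3)N 1/4 ✗
(1,4)N 2/3 ✓
(2,0)S 1/2 ✗
(2,2)N 1/3 ✗
(2,3)S 2/4 ✗
(2,4)S 1/3 ✗
(3,0)S 1/3 ✗
(3,1)N 1/3 ✗
(3,2)N 3/4 ✓
(3,3)S 2/4 ✗
(3,4)N 1/3 ✗
(4,0)N 1/3 ✗
(4,1)S 0/4 ✗
(4,2)N 2/4 ✗
(4,3)S 2/4 ✗
(4,4)N 1/2 ✗
(5,0)N 3/3 ✓
(5,1)N 2/4 ✗
(5,2)N 2/3 ✓
(5,3)S 1/3 ✗
(6,0)N 1/2 ✗
(6,1)S 0/2 ✗
(6,3)N 0/2 ✗
(6,4)S 0/1 ✗
Unsatisfied: (0,0), (0,2), (0,3), (0,4), (1,0), (1,2), (1,3), (2,0), (2,2), (2,3), (2,4), (3,0), (3,1), (3,3), (3,4), (4,0), (4,1), (4,2), (4,3), (4,4), (5,1), (5,3), (6,0), (6,1), (6,3), (6,4) — 26 in total.

26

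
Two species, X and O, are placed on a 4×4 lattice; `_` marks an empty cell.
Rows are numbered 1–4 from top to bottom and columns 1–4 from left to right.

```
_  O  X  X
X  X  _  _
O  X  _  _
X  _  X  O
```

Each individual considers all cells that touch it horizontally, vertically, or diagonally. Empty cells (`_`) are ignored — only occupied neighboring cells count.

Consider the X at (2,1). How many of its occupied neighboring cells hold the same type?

Occupied neighbors of (2,1): (1,2)=O, (2,2)=X, (3,1)=O, (3,2)=X.
Same type (X): 2 of 4.

2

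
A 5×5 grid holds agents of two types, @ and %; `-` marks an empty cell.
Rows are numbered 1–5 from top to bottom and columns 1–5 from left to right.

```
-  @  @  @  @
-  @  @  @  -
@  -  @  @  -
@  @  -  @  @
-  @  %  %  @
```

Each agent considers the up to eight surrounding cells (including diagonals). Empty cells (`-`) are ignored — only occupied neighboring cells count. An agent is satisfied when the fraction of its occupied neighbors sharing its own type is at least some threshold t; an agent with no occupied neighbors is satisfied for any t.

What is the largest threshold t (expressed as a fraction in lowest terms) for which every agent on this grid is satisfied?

Row 1: (1,2)@ 3/3 · (1,3)@ 5/5 · (1,4)@ 4/4 · (1,5)@ 2/2
Row 2: (2,2)@ 5/5 · (2,3)@ 7/7 · (2,4)@ 6/6
Row 3: (3,1)@ 3/3 · (3,3)@ 6/6 · (3,4)@ 5/5
Row 4: (4,1)@ 3/3 · (4,2)@ 4/5 · (4,4)@ 4/6 · (4,5)@ 3/4
Row 5: (5,2)@ 2/3 · (5,3)% 1/4 · (5,4)% 1/4 · (5,5)@ 2/3
The smallest same-type fraction is 1/4 at (5,3), which reduces to 1/4. Any threshold above that leaves this agent unsatisfied.

1/4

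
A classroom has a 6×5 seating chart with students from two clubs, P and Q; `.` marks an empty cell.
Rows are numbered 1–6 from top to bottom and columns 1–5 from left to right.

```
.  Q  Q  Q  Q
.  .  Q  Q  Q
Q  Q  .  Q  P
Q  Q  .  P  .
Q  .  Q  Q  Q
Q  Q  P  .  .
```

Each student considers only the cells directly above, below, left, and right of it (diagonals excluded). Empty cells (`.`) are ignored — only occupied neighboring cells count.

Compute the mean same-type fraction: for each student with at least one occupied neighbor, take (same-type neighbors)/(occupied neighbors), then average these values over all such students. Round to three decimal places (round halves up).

Row 1: (1,2)Q 1/1 · (1,3)Q 3/3 · (1,4)Q 3/3 · (1,5)Q 2/2
Row 2: (2,3)Q 2/2 · (2,4)Q 4/4 · (2,5)Q 2/3
Row 3: (3,1)Q 2/2 · (3,2)Q 2/2 · (3,4)Q 1/3 · (3,5)P 0/2
Row 4: (4,1)Q 3/3 · (4,2)Q 2/2 · (4,4)P 0/2
Row 5: (5,1)Q 2/2 · (5,3)Q 1/2 · (5,4)Q 2/3 · (5,5)Q 1/1
Row 6: (6,1)Q 2/2 · (6,2)Q 1/2 · (6,3)P 0/2
Sum over 21 students: 1/1 + 3/3 + 3/3 + 2/2 + 2/2 + 4/4 + 2/3 + 2/2 + 2/2 + 1/3 + 0/2 + 3/3 + 2/2 + 0/2 + 2/2 + 1/2 + 2/3 + 1/1 + 2/2 + 1/2 + 0/2 = 47/3; mean = 47/3 ÷ 21 = 47/63 = 0.746031… → 0.746.

0.746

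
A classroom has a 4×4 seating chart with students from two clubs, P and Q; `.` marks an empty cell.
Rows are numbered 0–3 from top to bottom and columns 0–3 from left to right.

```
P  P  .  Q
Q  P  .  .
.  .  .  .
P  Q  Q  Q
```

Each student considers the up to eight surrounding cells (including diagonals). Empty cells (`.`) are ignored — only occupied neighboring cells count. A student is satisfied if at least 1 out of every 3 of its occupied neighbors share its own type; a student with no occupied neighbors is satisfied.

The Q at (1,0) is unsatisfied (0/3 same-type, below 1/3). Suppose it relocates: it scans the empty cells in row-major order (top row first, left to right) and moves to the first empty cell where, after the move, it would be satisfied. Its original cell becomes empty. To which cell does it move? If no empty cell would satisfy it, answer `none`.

Vacating (1,0). Empty cells in order:
  (0,2): 1/3 same-type → satisfied — stop here.

(0,2)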